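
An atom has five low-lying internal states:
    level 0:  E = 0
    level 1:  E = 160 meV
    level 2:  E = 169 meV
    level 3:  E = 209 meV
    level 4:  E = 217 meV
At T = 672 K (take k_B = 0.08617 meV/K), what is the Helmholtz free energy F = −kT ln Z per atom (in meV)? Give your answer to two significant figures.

-9.0 meV

k_BT = 0.08617 × 672 K = 57.91 meV.
Eᵢ/kT = 0, 2.763, 2.918, 3.609, 3.747.
Z = Σ e^(−Eᵢ/kT) = e^(−0) + e^(−2.763) + e^(−2.918) + e^(−3.609) + e^(−3.747) = 1.000 + 0.06310 + 0.05404 + 0.02708 + 0.02359 = 1.168.
F = −kT ln Z = −57.91 × ln(1.168) = −57.91 × 0.1553 = -9.0 meV.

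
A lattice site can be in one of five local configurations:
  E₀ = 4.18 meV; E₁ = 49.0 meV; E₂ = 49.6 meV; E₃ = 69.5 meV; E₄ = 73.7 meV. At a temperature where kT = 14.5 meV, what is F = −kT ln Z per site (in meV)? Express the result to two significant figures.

Eᵢ/kT = 0.2883, 3.379, 3.421, 4.793, 5.083.
Z = Σ e^(−Eᵢ/kT) = e^(−0.2883) + e^(−3.379) + e^(−3.421) + e^(−4.793) + e^(−5.083) = 0.7495 + 0.03408 + 0.03268 + 0.008288 + 0.006201 = 0.8307.
F = −kT ln Z = −14.5 × ln(0.8307) = −14.5 × -0.1855 = 2.7 meV.

2.7 meV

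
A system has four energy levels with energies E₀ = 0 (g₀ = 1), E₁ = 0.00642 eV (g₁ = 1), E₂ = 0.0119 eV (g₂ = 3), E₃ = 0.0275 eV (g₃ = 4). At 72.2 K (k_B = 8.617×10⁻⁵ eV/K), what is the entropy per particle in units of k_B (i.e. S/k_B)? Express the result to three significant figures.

1.39

k_BT = 8.617×10⁻⁵ × 72.2 K = 0.0062215 eV.
Eᵢ/kT = 0, 1.0319, 1.9127, 4.4202.
Z = Σ gᵢe^(−Eᵢ/kT) = 1·e^(−0) + 1·e^(−1.0319) + 3·e^(−1.9127) + 4·e^(−4.4202) = 1.0000 + 0.35633 + 0.44304 + 0.048127 = 1.8475.
⟨E⟩ = Σ EᵢPᵢ = 0.0048083 eV.
S/k_B = ln Z + ⟨E⟩/kT = ln(1.8475) + 0.0048083/0.0062215 = 0.61383 + 0.77285 = 1.39.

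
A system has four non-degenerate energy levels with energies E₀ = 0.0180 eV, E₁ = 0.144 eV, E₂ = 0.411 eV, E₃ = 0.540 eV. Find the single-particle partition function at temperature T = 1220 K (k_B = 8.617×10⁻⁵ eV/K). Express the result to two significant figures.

k_BT = 8.617×10⁻⁵ × 1220 K = 0.1051 eV.
Eᵢ/kT = 0.1713, 1.370, 3.911, 5.138.
Z = Σ e^(−Eᵢ/kT) = e^(−0.1713) + e^(−1.370) + e^(−3.911) + e^(−5.138) = 0.8426 + 0.2541 + 0.02002 + 0.005869 = 1.123.

Z = 1.1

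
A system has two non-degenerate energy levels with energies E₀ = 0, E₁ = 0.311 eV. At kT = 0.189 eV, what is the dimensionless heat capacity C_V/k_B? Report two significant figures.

Eᵢ/kT = 0, 1.646.
Z = Σ e^(−Eᵢ/kT) = e^(−0) + e^(−1.646) = 1.000 + 0.1928 = 1.193.
⟨E⟩ = 0.05026 eV, ⟨E²⟩ = 0.01563 eV².
C_V/k_B = (⟨E²⟩ − ⟨E⟩²)/(kT)² = (0.01563 − 0.002526)/0.03572 = 0.37.

0.37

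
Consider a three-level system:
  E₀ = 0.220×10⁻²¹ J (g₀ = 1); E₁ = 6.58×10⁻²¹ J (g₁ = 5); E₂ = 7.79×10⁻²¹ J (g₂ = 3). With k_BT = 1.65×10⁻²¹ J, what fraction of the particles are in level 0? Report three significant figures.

Eᵢ/kT = 0.13333, 3.9879, 4.7212.
Z = Σ gᵢe^(−Eᵢ/kT) = 1·e^(−0.13333) + 5·e^(−3.9879) + 3·e^(−4.7212) = 0.87518 + 0.092693 + 0.026713 = 0.99459.
P₀ = g₀ e^(−E₀/kT) / Z = 0.87518/0.99459 = 0.880.

0.880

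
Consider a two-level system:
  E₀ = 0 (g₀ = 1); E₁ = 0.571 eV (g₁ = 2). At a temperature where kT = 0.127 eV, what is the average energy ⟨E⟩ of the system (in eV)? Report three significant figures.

0.0125 eV

Eᵢ/kT = 0, 4.4961.
Z = Σ gᵢe^(−Eᵢ/kT) = 1·e^(−0) + 2·e^(−4.4961) = 1.0000 + 0.022305 = 1.0223.
⟨E⟩ = Σ Eᵢ gᵢe^(−Eᵢ/kT) / Z = (0·1.0000 + 0.571·0.022305) / 1.0223 = 0.0125 eV.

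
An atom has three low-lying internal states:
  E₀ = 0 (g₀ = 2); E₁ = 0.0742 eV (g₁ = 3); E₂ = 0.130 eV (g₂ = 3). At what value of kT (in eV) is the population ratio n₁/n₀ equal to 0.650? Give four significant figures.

n₁/n₀ = (g₁/g₀) exp[−(E₁−E₀)/kT] = 0.650.
⇒ (E₁−E₀)/kT = ln((3/2)/0.650) = ln(2.30769) = 0.836247.
kT = 0.0742 eV / 0.836247 = 0.08873 eV.

0.08873 eV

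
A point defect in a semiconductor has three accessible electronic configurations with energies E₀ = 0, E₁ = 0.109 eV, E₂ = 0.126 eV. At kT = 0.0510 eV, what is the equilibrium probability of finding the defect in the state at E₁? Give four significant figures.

0.09811

Eᵢ/kT = 0, 2.13725, 2.47059.
Z = Σ e^(−Eᵢ/kT) = e^(−0) + e^(−2.13725) + e^(−2.47059) = 1.00000 + 0.117979 + 0.0845350 = 1.20251.
P₁ = e^(−E₁/kT) / Z = 0.117979/1.20251 = 0.09811.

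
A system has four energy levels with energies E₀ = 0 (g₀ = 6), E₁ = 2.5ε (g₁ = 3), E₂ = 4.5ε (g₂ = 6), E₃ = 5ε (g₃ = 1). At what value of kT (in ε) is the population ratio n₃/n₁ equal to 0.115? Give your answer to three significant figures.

n₃/n₁ = (g₃/g₁) exp[−(E₃−E₁)/kT] = 0.115.
⇒ (E₃−E₁)/kT = ln((1/3)/0.115) = ln(2.8986) = 1.0642.
kT = 2.5ε / 1.0642 = 2.35 ε.

2.35 ε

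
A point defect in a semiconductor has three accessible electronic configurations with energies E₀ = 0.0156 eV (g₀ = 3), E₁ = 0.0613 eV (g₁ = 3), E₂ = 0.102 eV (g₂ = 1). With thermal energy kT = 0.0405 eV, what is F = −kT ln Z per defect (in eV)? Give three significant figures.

Eᵢ/kT = 0.38519, 1.5136, 2.5185.
Z = Σ gᵢe^(−Eᵢ/kT) = 3·e^(−0.38519) + 3·e^(−1.5136) + 1·e^(−2.5185) = 2.0410 + 0.66035 + 0.080580 = 2.7819.
F = −kT ln Z = −0.0405 × ln(2.7819) = −0.0405 × 1.0231 = -0.0414 eV.

-0.0414 eV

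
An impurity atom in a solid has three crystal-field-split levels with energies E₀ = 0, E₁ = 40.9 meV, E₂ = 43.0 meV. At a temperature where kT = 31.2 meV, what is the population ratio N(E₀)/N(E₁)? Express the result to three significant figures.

n₀/n₁ = exp[−(E₀−E₁)/kT] = exp(−(-40.9 meV)/(31.2 meV)) = exp(1.3109) = 3.71.

3.71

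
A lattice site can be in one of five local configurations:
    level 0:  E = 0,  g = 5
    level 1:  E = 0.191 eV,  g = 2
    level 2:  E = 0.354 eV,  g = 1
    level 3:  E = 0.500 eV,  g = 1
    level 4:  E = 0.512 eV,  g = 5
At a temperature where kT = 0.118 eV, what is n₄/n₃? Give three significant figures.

n₄/n₃ = (g₄/g₃) exp[−(E₄−E₃)/kT] = (5/1) × exp(−(0.012 eV)/(0.118 eV)) = (5/1) × exp(-0.10169) = 4.52.

4.52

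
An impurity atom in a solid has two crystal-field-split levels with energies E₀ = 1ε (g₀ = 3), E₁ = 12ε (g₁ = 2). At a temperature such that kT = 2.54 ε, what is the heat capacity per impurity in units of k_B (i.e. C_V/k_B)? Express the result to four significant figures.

0.1617

Eᵢ/kT = 0.393701, 4.72441.
Z = Σ gᵢe^(−Eᵢ/kT) = 3·e^(−0.393701) + 2·e^(−4.72441) = 2.02367 + 0.0177519 = 2.04142.
⟨E⟩ = 1.09566 ε, ⟨E²⟩ = 2.24351 ε².
C_V/k_B = (⟨E²⟩ − ⟨E⟩²)/(kT)² = (2.24351 − 1.20047)/6.45160 = 0.1617.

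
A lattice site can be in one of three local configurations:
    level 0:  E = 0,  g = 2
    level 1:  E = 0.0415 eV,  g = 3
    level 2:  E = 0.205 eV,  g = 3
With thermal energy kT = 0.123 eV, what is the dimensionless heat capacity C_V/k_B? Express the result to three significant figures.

0.261

Eᵢ/kT = 0, 0.33740, 1.6667.
Z = Σ gᵢe^(−Eᵢ/kT) = 2·e^(−0) + 3·e^(−0.33740) + 3·e^(−1.6667) = 2.0000 + 2.1409 + 0.56661 = 4.7075.
⟨E⟩ = 0.043548 eV, ⟨E²⟩ = 0.0058415 eV².
C_V/k_B = (⟨E²⟩ − ⟨E⟩²)/(kT)² = (0.0058415 − 0.0018964)/0.015129 = 0.261.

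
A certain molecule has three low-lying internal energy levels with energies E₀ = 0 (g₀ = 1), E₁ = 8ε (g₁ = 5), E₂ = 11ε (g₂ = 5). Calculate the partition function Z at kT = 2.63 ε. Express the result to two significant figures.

Z = 1.3

Eᵢ/kT = 0, 3.042, 4.183.
Z = Σ gᵢe^(−Eᵢ/kT) = 1·e^(−0) + 5·e^(−3.042) + 5·e^(−4.183) = 1.000 + 0.2387 + 0.07626 = 1.315.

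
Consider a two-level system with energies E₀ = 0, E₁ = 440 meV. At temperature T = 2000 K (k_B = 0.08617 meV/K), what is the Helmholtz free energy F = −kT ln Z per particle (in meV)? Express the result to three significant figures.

-12.9 meV

k_BT = 0.08617 × 2000 K = 172.34 meV.
Eᵢ/kT = 0, 2.5531.
Z = Σ e^(−Eᵢ/kT) = e^(−0) + e^(−2.5531) = 1.0000 + 0.077840 = 1.0778.
F = −kT ln Z = −172.34 × ln(1.0778) = −172.34 × 0.074922 = -12.9 meV.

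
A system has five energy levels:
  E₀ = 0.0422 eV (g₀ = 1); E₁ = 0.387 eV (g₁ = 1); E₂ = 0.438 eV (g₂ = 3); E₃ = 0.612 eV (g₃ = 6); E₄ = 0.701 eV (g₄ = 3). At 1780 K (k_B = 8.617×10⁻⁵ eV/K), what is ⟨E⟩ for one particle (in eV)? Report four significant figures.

k_BT = 8.617×10⁻⁵ × 1780 K = 0.153383 eV.
Eᵢ/kT = 0.275128, 2.52310, 2.85560, 3.99001, 4.57026.
Z = Σ gᵢe^(−Eᵢ/kT) = 1·e^(−0.275128) + 1·e^(−2.52310) + 3·e^(−2.85560) + 6·e^(−3.99001) + 3·e^(−4.57026) = 0.759475 + 0.0802106 + 0.172564 + 0.110997 + 0.0310658 = 1.15431.
⟨E⟩ = Σ Eᵢ gᵢe^(−Eᵢ/kT) / Z = (0.0422·0.759475 + 0.387·0.0802106 + 0.438·0.172564 + 0.612·0.110997 + 0.701·0.0310658) / 1.15431 = 0.1979 eV.

0.1979 eV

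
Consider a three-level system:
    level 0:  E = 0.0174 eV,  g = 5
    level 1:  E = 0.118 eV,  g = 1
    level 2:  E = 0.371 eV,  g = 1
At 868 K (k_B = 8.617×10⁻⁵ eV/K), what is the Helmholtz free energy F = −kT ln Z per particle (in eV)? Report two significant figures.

k_BT = 8.617×10⁻⁵ × 868 K = 0.07480 eV.
Eᵢ/kT = 0.2326, 1.578, 4.960.
Z = Σ gᵢe^(−Eᵢ/kT) = 5·e^(−0.2326) + 1·e^(−1.578) + 1·e^(−4.960) = 3.962 + 0.2064 + 0.007013 = 4.175.
F = −kT ln Z = −0.07480 × ln(4.175) = −0.07480 × 1.429 = -0.11 eV.

-0.11 eV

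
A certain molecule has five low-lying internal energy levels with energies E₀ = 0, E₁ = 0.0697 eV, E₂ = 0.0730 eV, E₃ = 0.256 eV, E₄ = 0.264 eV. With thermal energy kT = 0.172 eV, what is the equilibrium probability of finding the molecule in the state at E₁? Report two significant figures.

0.24

Eᵢ/kT = 0, 0.4052, 0.4244, 1.488, 1.535.
Z = Σ e^(−Eᵢ/kT) = e^(−0) + e^(−0.4052) + e^(−0.4244) + e^(−1.488) + e^(−1.535) = 1.000 + 0.6668 + 0.6542 + 0.2258 + 0.2155 = 2.762.
P₁ = e^(−E₁/kT) / Z = 0.6668/2.762 = 0.24.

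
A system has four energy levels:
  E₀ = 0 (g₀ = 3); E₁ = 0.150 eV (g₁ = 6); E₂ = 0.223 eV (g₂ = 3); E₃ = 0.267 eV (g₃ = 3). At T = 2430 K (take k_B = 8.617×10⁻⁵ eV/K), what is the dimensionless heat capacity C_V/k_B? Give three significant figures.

0.218

k_BT = 8.617×10⁻⁵ × 2430 K = 0.20939 eV.
Eᵢ/kT = 0, 0.71637, 1.0650, 1.2751.
Z = Σ gᵢe^(−Eᵢ/kT) = 3·e^(−0) + 6·e^(−0.71637) + 3·e^(−1.0650) + 3·e^(−1.2751) = 3.0000 + 2.9311 + 1.0342 + 0.83821 = 7.8035.
⟨E⟩ = 0.11458 eV, ⟨E²⟩ = 0.022699 eV².
C_V/k_B = (⟨E²⟩ − ⟨E⟩²)/(kT)² = (0.022699 − 0.013129)/0.043844 = 0.218.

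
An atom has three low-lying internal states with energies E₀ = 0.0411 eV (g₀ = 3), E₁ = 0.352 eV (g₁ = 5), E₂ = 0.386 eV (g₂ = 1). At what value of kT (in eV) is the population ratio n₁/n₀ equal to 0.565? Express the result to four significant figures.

n₁/n₀ = (g₁/g₀) exp[−(E₁−E₀)/kT] = 0.565.
⇒ (E₁−E₀)/kT = ln((5/3)/0.565) = ln(2.94985) = 1.08175.
kT = 0.3109 eV / 1.08175 = 0.2874 eV.

0.2874 eV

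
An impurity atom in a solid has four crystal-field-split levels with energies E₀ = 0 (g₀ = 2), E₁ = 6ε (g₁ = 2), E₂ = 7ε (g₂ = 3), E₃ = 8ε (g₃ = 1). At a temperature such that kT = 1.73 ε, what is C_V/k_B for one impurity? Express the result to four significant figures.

0.8062

Eᵢ/kT = 0, 3.46821, 4.04624, 4.62428.
Z = Σ gᵢe^(−Eᵢ/kT) = 2·e^(−0) + 2·e^(−3.46821) + 3·e^(−4.04624) + 1·e^(−4.62428) = 2.00000 + 0.0623456 + 0.0524640 + 0.00981072 = 2.12462.
⟨E⟩ = 0.385861 ε, ⟨E²⟩ = 2.56190 ε².
C_V/k_B = (⟨E²⟩ − ⟨E⟩²)/(kT)² = (2.56190 − 0.148889)/2.99290 = 0.8062.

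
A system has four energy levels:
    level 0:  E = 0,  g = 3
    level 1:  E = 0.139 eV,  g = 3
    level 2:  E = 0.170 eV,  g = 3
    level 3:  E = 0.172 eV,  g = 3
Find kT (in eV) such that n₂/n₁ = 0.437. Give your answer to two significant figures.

0.037 eV

n₂/n₁ = (g₂/g₁) exp[−(E₂−E₁)/kT] = 0.437.
⇒ (E₂−E₁)/kT = ln((3/3)/0.437) = ln(2.288) = 0.8277.
kT = 0.031 eV / 0.8277 = 0.037 eV.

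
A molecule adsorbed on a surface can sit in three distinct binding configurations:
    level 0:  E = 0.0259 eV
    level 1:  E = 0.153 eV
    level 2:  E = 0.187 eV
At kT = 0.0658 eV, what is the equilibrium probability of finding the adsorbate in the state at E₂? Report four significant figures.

0.07020

Eᵢ/kT = 0.393617, 2.32523, 2.84195.
Z = Σ e^(−Eᵢ/kT) = e^(−0.393617) + e^(−2.32523) + e^(−2.84195) = 0.674612 + 0.0977610 + 0.0583118 = 0.830685.
P₂ = e^(−E₂/kT) / Z = 0.0583118/0.830685 = 0.07020.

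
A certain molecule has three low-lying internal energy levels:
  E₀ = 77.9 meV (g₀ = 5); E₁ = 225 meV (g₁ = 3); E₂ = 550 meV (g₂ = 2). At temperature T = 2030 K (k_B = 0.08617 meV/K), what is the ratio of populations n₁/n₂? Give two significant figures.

9.6

k_BT = 0.08617 × 2030 K = 174.9 meV.
n₁/n₂ = (g₁/g₂) exp[−(E₁−E₂)/kT] = (3/2) × exp(−(-325 meV)/(174.9 meV)) = (3/2) × exp(1.858) = 9.6.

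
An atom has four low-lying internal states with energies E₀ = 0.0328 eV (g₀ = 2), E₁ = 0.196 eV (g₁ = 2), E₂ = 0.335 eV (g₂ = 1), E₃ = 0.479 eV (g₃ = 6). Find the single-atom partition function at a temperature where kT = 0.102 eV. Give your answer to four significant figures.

Eᵢ/kT = 0.321569, 1.92157, 3.28431, 4.69608.
Z = Σ gᵢe^(−Eᵢ/kT) = 2·e^(−0.321569) + 2·e^(−1.92157) + 1·e^(−3.28431) + 6·e^(−4.69608) = 1.45002 + 0.292754 + 0.0374664 + 0.0547860 = 1.83503.

Z = 1.835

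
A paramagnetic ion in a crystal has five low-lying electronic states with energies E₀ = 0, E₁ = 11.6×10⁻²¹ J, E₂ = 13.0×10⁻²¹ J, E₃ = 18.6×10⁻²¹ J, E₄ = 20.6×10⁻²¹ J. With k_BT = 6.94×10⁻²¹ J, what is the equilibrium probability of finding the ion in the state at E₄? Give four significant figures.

Eᵢ/kT = 0, 1.67147, 1.87320, 2.68012, 2.96830.
Z = Σ e^(−Eᵢ/kT) = e^(−0) + e^(−1.67147) + e^(−1.87320) + e^(−2.68012) + e^(−2.96830) = 1.00000 + 0.187971 + 0.153631 + 0.0685549 + 0.0513906 = 1.46155.
P₄ = e^(−E₄/kT) / Z = 0.0513906/1.46155 = 0.03516.

0.03516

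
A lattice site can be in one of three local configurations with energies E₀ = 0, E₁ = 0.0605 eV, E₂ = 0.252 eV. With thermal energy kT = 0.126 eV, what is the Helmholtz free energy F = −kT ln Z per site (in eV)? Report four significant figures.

Eᵢ/kT = 0, 0.480159, 2.00000.
Z = Σ e^(−Eᵢ/kT) = e^(−0) + e^(−0.480159) + e^(−2.00000) = 1.00000 + 0.618685 + 0.135335 = 1.75402.
F = −kT ln Z = −0.126 × ln(1.75402) = −0.126 × 0.561910 = -0.07080 eV.

-0.07080 eV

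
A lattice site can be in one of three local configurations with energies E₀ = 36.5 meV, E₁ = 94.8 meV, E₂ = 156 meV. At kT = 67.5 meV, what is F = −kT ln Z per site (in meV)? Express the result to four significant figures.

Eᵢ/kT = 0.540741, 1.40444, 2.31111.
Z = Σ e^(−Eᵢ/kT) = e^(−0.540741) + e^(−1.40444) + e^(−2.31111) = 0.582317 + 0.245505 + 0.0991511 = 0.926973.
F = −kT ln Z = −67.5 × ln(0.926973) = −67.5 × -0.0758308 = 5.119 meV.

5.119 meV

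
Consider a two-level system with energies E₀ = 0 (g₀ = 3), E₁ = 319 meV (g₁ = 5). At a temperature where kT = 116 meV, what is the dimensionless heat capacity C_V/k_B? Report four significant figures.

0.6581

Eᵢ/kT = 0, 2.75000.
Z = Σ gᵢe^(−Eᵢ/kT) = 3·e^(−0) + 5·e^(−2.75000) = 3.00000 + 0.319639 = 3.31964.
⟨E⟩ = 30.7156 meV, ⟨E²⟩ = 9798.29 meV².
C_V/k_B = (⟨E²⟩ − ⟨E⟩²)/(kT)² = (9798.29 − 943.448)/13456.0 = 0.6581.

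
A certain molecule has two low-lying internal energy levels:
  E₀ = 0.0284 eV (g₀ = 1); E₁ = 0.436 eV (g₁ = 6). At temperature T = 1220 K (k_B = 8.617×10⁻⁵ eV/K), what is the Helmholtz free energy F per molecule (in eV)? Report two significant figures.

k_BT = 8.617×10⁻⁵ × 1220 K = 0.1051 eV.
Eᵢ/kT = 0.2702, 4.148.
Z = Σ gᵢe^(−Eᵢ/kT) = 1·e^(−0.2702) + 6·e^(−4.148) = 0.7632 + 0.09478 = 0.8580.
F = −kT ln Z = −0.1051 × ln(0.8580) = −0.1051 × -0.1532 = 0.016 eV.

0.016 eV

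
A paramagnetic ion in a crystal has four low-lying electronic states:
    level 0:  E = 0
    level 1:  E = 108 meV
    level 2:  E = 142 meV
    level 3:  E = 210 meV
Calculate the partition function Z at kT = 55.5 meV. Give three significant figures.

Z = 1.24

Eᵢ/kT = 0, 1.9459, 2.5586, 3.7838.
Z = Σ e^(−Eᵢ/kT) = e^(−0) + e^(−1.9459) + e^(−2.5586) + e^(−3.7838) = 1.0000 + 0.14286 + 0.077413 + 0.022736 = 1.2430.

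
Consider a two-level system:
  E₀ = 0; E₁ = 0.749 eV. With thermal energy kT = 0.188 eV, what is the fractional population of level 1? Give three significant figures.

0.0183

Eᵢ/kT = 0, 3.9840.
Z = Σ e^(−Eᵢ/kT) = e^(−0) + e^(−3.9840) = 1.0000 + 0.018611 = 1.0186.
P₁ = e^(−E₁/kT) / Z = 0.018611/1.0186 = 0.0183.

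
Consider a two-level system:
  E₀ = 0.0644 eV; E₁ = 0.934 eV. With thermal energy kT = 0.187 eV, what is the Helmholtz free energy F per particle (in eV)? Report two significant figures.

Eᵢ/kT = 0.3444, 4.995.
Z = Σ e^(−Eᵢ/kT) = e^(−0.3444) + e^(−4.995) = 0.7086 + 0.006772 = 0.7154.
F = −kT ln Z = −0.187 × ln(0.7154) = −0.187 × -0.3349 = 0.063 eV.

0.063 eV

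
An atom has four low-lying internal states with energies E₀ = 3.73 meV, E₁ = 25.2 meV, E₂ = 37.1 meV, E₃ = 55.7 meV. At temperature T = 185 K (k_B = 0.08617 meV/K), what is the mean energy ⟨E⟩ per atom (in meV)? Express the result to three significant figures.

k_BT = 0.08617 × 185 K = 15.941 meV.
Eᵢ/kT = 0.23399, 1.5808, 2.3273, 3.4941.
Z = Σ e^(−Eᵢ/kT) = e^(−0.23399) + e^(−1.5808) + e^(−2.3273) + e^(−3.4941) = 0.79137 + 0.20581 + 0.097559 + 0.030376 = 1.1251.
⟨E⟩ = Σ Eᵢ e^(−Eᵢ/kT) / Z = (3.73·0.79137 + 25.2·0.20581 + 37.1·0.097559 + 55.7·0.030376) / 1.1251 = 12.0 meV.

12.0 meV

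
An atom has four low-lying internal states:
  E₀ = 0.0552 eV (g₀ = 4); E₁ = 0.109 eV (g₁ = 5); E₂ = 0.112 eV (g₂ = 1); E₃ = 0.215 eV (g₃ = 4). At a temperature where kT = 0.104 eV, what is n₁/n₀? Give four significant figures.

n₁/n₀ = (g₁/g₀) exp[−(E₁−E₀)/kT] = (5/4) × exp(−(0.0538 eV)/(0.104 eV)) = (5/4) × exp(-0.517308) = 0.7452.

0.7452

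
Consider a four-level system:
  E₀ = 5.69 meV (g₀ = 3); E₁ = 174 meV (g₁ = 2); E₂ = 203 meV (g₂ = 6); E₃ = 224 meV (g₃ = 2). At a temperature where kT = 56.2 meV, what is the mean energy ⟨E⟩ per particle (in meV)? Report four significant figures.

24.12 meV

Eᵢ/kT = 0.101246, 3.09609, 3.61210, 3.98577.
Z = Σ gᵢe^(−Eᵢ/kT) = 3·e^(−0.101246) + 2·e^(−3.09609) + 6·e^(−3.61210) + 2·e^(−3.98577) = 2.71113 + 0.0904514 + 0.161971 + 0.0371563 = 3.00071.
⟨E⟩ = Σ Eᵢ gᵢe^(−Eᵢ/kT) / Z = (5.69·2.71113 + 174·0.0904514 + 203·0.161971 + 224·0.0371563) / 3.00071 = 24.12 meV.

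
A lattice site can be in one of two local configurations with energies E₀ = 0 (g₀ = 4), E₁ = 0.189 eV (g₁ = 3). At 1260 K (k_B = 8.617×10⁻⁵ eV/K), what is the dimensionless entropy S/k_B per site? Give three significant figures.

k_BT = 8.617×10⁻⁵ × 1260 K = 0.10857 eV.
Eᵢ/kT = 0, 1.7408.
Z = Σ gᵢe^(−Eᵢ/kT) = 4·e^(−0) + 3·e^(−1.7408) = 4.0000 + 0.52614 = 4.5261.
⟨E⟩ = Σ EᵢPᵢ = 0.021970 eV.
S/k_B = ln Z + ⟨E⟩/kT = ln(4.5261) + 0.021970/0.10857 = 1.5099 + 0.20236 = 1.71.

1.71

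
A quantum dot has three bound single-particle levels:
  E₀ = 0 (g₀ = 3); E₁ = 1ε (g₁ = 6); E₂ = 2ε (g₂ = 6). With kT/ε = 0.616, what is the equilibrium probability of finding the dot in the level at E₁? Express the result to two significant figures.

Eᵢ/kT = 0, 1.623, 3.247.
Z = Σ gᵢe^(−Eᵢ/kT) = 3·e^(−0) + 6·e^(−1.623) + 6·e^(−3.247) = 3.000 + 1.184 + 0.2333 = 4.417.
P₁ = g₁ e^(−E₁/kT) / Z = 1.184/4.417 = 0.27.

0.27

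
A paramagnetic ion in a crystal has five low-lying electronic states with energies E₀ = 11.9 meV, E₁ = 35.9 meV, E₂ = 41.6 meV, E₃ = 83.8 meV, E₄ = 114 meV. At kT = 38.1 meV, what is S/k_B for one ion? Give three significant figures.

Eᵢ/kT = 0.31234, 0.94226, 1.0919, 2.1995, 2.9921.
Z = Σ e^(−Eᵢ/kT) = e^(−0.31234) + e^(−0.94226) + e^(−1.0919) + e^(−2.1995) + e^(−2.9921) = 0.73173 + 0.38975 + 0.33558 + 0.11086 + 0.050182 = 1.6181.
⟨E⟩ = Σ EᵢPᵢ = 31.933 meV.
S/k_B = ln Z + ⟨E⟩/kT = ln(1.6181) + 31.933/38.1 = 0.48125 + 0.83814 = 1.32.

1.32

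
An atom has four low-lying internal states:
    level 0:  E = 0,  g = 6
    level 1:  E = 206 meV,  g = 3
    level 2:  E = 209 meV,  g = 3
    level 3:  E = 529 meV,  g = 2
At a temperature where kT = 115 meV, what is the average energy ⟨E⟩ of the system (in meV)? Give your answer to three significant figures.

Eᵢ/kT = 0, 1.7913, 1.8174, 4.6000.
Z = Σ gᵢe^(−Eᵢ/kT) = 6·e^(−0) + 3·e^(−1.7913) + 3·e^(−1.8174) + 2·e^(−4.6000) = 6.0000 + 0.50023 + 0.48734 + 0.020104 = 7.0077.
⟨E⟩ = Σ Eᵢ gᵢe^(−Eᵢ/kT) / Z = (0·6.0000 + 206·0.50023 + 209·0.48734 + 529·0.020104) / 7.0077 = 30.8 meV.

30.8 meV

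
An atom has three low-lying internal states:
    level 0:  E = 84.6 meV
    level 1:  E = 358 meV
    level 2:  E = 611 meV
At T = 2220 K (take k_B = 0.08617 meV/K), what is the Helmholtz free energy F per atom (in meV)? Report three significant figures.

k_BT = 0.08617 × 2220 K = 191.30 meV.
Eᵢ/kT = 0.44224, 1.8714, 3.1939.
Z = Σ e^(−Eᵢ/kT) = e^(−0.44224) + e^(−1.8714) + e^(−3.1939) = 0.64260 + 0.15391 + 0.041012 = 0.83752.
F = −kT ln Z = −191.30 × ln(0.83752) = −191.30 × -0.17731 = 33.9 meV.

33.9 meV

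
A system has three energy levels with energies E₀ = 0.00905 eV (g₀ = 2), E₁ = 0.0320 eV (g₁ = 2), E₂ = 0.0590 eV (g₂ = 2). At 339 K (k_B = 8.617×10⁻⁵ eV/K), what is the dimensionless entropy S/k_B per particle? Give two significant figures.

k_BT = 8.617×10⁻⁵ × 339 K = 0.02921 eV.
Eᵢ/kT = 0.3098, 1.096, 2.020.
Z = Σ gᵢe^(−Eᵢ/kT) = 2·e^(−0.3098) + 2·e^(−1.096) + 2·e^(−2.020) = 1.467 + 0.6684 + 0.2653 = 2.401.
⟨E⟩ = Σ EᵢPᵢ = 0.02096 eV.
S/k_B = ln Z + ⟨E⟩/kT = ln(2.401) + 0.02096/0.02921 = 0.8759 + 0.7176 = 1.6.

1.6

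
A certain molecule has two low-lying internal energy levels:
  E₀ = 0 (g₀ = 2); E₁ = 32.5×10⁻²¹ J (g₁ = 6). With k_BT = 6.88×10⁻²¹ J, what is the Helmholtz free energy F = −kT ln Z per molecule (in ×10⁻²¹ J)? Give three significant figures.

Eᵢ/kT = 0, 4.7238.
Z = Σ gᵢe^(−Eᵢ/kT) = 2·e^(−0) + 6·e^(−4.7238) = 2.0000 + 0.053288 = 2.0533.
F = −kT ln Z = −6.88 × ln(2.0533) = −6.88 × 0.71945 = -4.95 ×10⁻²¹ J.

-4.95 ×10⁻²¹ J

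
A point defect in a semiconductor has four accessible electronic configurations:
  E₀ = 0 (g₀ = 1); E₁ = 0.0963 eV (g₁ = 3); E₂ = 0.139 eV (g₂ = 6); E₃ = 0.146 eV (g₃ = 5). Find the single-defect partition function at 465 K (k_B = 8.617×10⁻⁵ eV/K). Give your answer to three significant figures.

k_BT = 8.617×10⁻⁵ × 465 K = 0.040069 eV.
Eᵢ/kT = 0, 2.4034, 3.4690, 3.6437.
Z = Σ gᵢe^(−Eᵢ/kT) = 1·e^(−0) + 3·e^(−2.4034) + 6·e^(−3.4690) + 5·e^(−3.6437) = 1.0000 + 0.27123 + 0.18689 + 0.13078 = 1.5889.

Z = 1.59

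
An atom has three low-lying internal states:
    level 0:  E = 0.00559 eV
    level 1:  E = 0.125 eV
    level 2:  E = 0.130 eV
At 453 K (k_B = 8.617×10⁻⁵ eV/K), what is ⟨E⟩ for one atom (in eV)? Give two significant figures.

0.015 eV

k_BT = 8.617×10⁻⁵ × 453 K = 0.03904 eV.
Eᵢ/kT = 0.1432, 3.202, 3.330.
Z = Σ e^(−Eᵢ/kT) = e^(−0.1432) + e^(−3.202) + e^(−3.330) = 0.8666 + 0.04068 + 0.03579 = 0.9431.
⟨E⟩ = Σ Eᵢ e^(−Eᵢ/kT) / Z = (0.00559·0.8666 + 0.125·0.04068 + 0.130·0.03579) / 0.9431 = 0.015 eV.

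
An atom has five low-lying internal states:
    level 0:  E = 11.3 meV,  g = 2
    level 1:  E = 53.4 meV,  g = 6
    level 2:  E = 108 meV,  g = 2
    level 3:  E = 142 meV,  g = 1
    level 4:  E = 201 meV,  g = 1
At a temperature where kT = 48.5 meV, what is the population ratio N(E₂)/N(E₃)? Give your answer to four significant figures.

n₂/n₃ = (g₂/g₃) exp[−(E₂−E₃)/kT] = (2/1) × exp(−(-34 meV)/(48.5 meV)) = (2/1) × exp(0.701031) = 4.032.

4.032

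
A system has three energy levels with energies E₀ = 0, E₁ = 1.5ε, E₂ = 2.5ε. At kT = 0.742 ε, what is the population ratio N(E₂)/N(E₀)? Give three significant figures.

0.0344

n₂/n₀ = exp[−(E₂−E₀)/kT] = exp(−(2.5ε)/(0.742ε)) = exp(-3.3693) = 0.0344.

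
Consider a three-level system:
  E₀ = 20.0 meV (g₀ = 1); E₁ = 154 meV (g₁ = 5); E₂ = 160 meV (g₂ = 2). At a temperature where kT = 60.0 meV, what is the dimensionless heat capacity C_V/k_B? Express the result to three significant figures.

1.25

Eᵢ/kT = 0.33333, 2.5667, 2.6667.
Z = Σ gᵢe^(−Eᵢ/kT) = 1·e^(−0.33333) + 5·e^(−2.5667) + 2·e^(−2.6667) = 0.71653 + 0.38394 + 0.13896 = 1.2394.
⟨E⟩ = 77.207 meV, ⟨E²⟩ = 10448 meV².
C_V/k_B = (⟨E²⟩ − ⟨E⟩²)/(kT)² = (10448 − 5960.9)/3600.0 = 1.25.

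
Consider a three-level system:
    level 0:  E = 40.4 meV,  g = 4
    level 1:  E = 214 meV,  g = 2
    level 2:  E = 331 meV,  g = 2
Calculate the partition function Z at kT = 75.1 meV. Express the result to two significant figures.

Z = 2.5

Eᵢ/kT = 0.5379, 2.850, 4.407.
Z = Σ gᵢe^(−Eᵢ/kT) = 4·e^(−0.5379) + 2·e^(−2.850) + 2·e^(−4.407) = 2.336 + 0.1157 + 0.02438 = 2.476.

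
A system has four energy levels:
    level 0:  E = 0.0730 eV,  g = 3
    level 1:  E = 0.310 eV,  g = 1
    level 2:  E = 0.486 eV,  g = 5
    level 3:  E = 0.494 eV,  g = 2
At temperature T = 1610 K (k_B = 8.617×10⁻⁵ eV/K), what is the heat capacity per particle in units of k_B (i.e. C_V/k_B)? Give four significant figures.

0.8914

k_BT = 8.617×10⁻⁵ × 1610 K = 0.138734 eV.
Eᵢ/kT = 0.526187, 2.23449, 3.50311, 3.56077.
Z = Σ gᵢe^(−Eᵢ/kT) = 3·e^(−0.526187) + 1·e^(−2.23449) + 5·e^(−3.50311) + 2·e^(−3.56077) = 1.77256 + 0.107047 + 0.150518 + 0.0568339 = 2.08696.
⟨E⟩ = 0.126408 eV, ⟨E²⟩ = 0.0331365 eV².
C_V/k_B = (⟨E²⟩ − ⟨E⟩²)/(kT)² = (0.0331365 − 0.0159790)/0.0192471 = 0.8914.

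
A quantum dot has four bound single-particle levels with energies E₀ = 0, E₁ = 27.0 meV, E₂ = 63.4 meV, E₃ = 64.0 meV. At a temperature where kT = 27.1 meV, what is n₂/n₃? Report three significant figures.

n₂/n₃ = exp[−(E₂−E₃)/kT] = exp(−(-0.6 meV)/(27.1 meV)) = exp(0.022140) = 1.02.

1.02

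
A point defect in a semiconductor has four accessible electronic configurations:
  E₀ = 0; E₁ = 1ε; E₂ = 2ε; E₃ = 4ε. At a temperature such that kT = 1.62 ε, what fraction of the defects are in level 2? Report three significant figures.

0.152

Eᵢ/kT = 0, 0.61728, 1.2346, 2.4691.
Z = Σ e^(−Eᵢ/kT) = e^(−0) + e^(−0.61728) + e^(−1.2346) + e^(−2.4691) = 1.0000 + 0.53941 + 0.29095 + 0.084661 = 1.9150.
P₂ = e^(−E₂/kT) / Z = 0.29095/1.9150 = 0.152.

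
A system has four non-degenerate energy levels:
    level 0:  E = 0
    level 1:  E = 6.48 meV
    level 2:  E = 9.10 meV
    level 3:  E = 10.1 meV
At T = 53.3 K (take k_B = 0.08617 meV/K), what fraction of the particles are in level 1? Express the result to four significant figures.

k_BT = 0.08617 × 53.3 K = 4.59286 meV.
Eᵢ/kT = 0, 1.41089, 1.98134, 2.19907.
Z = Σ e^(−Eᵢ/kT) = e^(−0) + e^(−1.41089) + e^(−1.98134) + e^(−2.19907) = 1.00000 + 0.243926 + 0.137884 + 0.110906 = 1.49272.
P₁ = e^(−E₁/kT) / Z = 0.243926/1.49272 = 0.1634.

0.1634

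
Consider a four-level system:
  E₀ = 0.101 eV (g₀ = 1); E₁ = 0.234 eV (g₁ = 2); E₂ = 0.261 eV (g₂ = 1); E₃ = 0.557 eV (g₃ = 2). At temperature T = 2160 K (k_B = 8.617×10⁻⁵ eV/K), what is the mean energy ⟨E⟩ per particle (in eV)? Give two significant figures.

k_BT = 8.617×10⁻⁵ × 2160 K = 0.1861 eV.
Eᵢ/kT = 0.5427, 1.257, 1.402, 2.993.
Z = Σ gᵢe^(−Eᵢ/kT) = 1·e^(−0.5427) + 2·e^(−1.257) + 1·e^(−1.402) + 2·e^(−2.993) = 0.5812 + 0.5690 + 0.2461 + 0.1003 = 1.497.
⟨E⟩ = Σ Eᵢ gᵢe^(−Eᵢ/kT) / Z = (0.101·0.5812 + 0.234·0.5690 + 0.261·0.2461 + 0.557·0.1003) / 1.497 = 0.21 eV.

0.21 eV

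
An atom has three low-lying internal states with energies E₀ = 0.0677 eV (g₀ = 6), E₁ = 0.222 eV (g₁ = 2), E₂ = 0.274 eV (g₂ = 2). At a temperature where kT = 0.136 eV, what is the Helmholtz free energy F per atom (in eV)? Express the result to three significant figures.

Eᵢ/kT = 0.49779, 1.6324, 2.0147.
Z = Σ gᵢe^(−Eᵢ/kT) = 6·e^(−0.49779) + 2·e^(−1.6324) + 2·e^(−2.0147) = 3.6472 + 0.39092 + 0.26672 = 4.3048.
F = −kT ln Z = −0.136 × ln(4.3048) = −0.136 × 1.4597 = -0.199 eV.

-0.199 eV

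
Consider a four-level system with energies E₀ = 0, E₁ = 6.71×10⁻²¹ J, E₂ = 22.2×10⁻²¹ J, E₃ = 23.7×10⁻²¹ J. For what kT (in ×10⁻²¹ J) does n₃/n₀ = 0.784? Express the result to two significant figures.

n₃/n₀ = exp[−(E₃−E₀)/kT] = 0.784.
⇒ (E₃−E₀)/kT = ln(1/0.784) = ln(1.276) = 0.2437.
kT = 23.7 ×10⁻²¹ J / 0.2437 = 97 ×10⁻²¹ J.

97 ×10⁻²¹ J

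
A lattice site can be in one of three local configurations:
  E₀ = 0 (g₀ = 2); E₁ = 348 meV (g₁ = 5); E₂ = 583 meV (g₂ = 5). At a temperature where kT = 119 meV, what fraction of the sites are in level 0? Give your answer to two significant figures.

Eᵢ/kT = 0, 2.924, 4.899.
Z = Σ gᵢe^(−Eᵢ/kT) = 2·e^(−0) + 5·e^(−2.924) + 5·e^(−4.899) = 2.000 + 0.2686 + 0.03727 = 2.306.
P₀ = g₀ e^(−E₀/kT) / Z = 2.000/2.306 = 0.87.

0.87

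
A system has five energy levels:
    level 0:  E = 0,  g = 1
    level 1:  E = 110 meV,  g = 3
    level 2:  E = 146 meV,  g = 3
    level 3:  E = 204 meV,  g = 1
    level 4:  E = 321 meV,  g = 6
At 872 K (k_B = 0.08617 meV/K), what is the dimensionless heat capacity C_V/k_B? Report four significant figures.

1.151

k_BT = 0.08617 × 872 K = 75.1402 meV.
Eᵢ/kT = 0, 1.46393, 1.94303, 2.71492, 4.27201.
Z = Σ gᵢe^(−Eᵢ/kT) = 1·e^(−0) + 3·e^(−1.46393) + 3·e^(−1.94303) + 1·e^(−2.71492) + 6·e^(−4.27201) = 1.00000 + 0.693976 + 0.429808 + 0.0662102 + 0.0837222 = 2.27372.
⟨E⟩ = 78.9328 meV, ⟨E²⟩ = 12728.5 meV².
C_V/k_B = (⟨E²⟩ − ⟨E⟩²)/(kT)² = (12728.5 − 6230.39)/5646.05 = 1.151.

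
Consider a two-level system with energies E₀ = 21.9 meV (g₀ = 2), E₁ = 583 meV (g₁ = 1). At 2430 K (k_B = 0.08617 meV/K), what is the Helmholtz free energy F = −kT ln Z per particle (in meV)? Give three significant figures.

k_BT = 0.08617 × 2430 K = 209.39 meV.
Eᵢ/kT = 0.10459, 2.7843.
Z = Σ gᵢe^(−Eᵢ/kT) = 2·e^(−0.10459) + 1·e^(−2.7843) = 1.8014 + 0.061772 = 1.8632.
F = −kT ln Z = −209.39 × ln(1.8632) = −209.39 × 0.62230 = -130 meV.

-130 meV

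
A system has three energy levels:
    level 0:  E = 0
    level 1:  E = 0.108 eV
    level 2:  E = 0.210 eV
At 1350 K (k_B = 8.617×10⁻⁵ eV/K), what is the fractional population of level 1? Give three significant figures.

k_BT = 8.617×10⁻⁵ × 1350 K = 0.11633 eV.
Eᵢ/kT = 0, 0.92839, 1.8052.
Z = Σ e^(−Eᵢ/kT) = e^(−0) + e^(−0.92839) + e^(−1.8052) = 1.0000 + 0.39519 + 0.16444 = 1.5596.
P₁ = e^(−E₁/kT) / Z = 0.39519/1.5596 = 0.253.

0.253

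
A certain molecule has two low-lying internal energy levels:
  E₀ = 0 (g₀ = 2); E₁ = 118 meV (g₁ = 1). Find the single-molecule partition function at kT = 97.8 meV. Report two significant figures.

Eᵢ/kT = 0, 1.207.
Z = Σ gᵢe^(−Eᵢ/kT) = 2·e^(−0) + 1·e^(−1.207) = 2.000 + 0.2991 = 2.299.

Z = 2.3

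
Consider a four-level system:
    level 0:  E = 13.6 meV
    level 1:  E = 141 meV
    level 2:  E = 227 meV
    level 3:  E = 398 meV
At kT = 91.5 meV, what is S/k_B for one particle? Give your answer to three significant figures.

Eᵢ/kT = 0.14863, 1.5410, 2.4809, 4.3497.
Z = Σ e^(−Eᵢ/kT) = e^(−0.14863) + e^(−1.5410) + e^(−2.4809) + e^(−4.3497) = 0.86189 + 0.21417 + 0.083668 + 0.012911 = 1.1726.
⟨E⟩ = Σ EᵢPᵢ = 56.329 meV.
S/k_B = ln Z + ⟨E⟩/kT = ln(1.1726) + 56.329/91.5 = 0.15922 + 0.61562 = 0.775.

0.775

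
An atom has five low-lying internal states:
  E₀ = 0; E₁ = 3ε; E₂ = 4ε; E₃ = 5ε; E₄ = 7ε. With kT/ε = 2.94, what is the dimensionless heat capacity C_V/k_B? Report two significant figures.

Eᵢ/kT = 0, 1.020, 1.361, 1.701, 2.381.
Z = Σ e^(−Eᵢ/kT) = e^(−0) + e^(−1.020) + e^(−1.361) + e^(−1.701) + e^(−2.381) = 1.000 + 0.3606 + 0.2564 + 0.1825 + 0.09246 = 1.892.
⟨E⟩ = 1.938 ε, ⟨E²⟩ = 8.690 ε².
C_V/k_B = (⟨E²⟩ − ⟨E⟩²)/(kT)² = (8.690 − 3.756)/8.644 = 0.57.

0.57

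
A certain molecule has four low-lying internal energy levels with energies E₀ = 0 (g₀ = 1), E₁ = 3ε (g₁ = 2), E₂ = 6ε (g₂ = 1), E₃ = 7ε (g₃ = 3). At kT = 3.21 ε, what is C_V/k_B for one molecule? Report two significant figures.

Eᵢ/kT = 0, 0.9346, 1.869, 2.181.
Z = Σ gᵢe^(−Eᵢ/kT) = 1·e^(−0) + 2·e^(−0.9346) + 1·e^(−1.869) + 3·e^(−2.181) = 1.000 + 0.7855 + 0.1543 + 0.3388 = 2.279.
⟨E⟩ = 2.481 ε, ⟨E²⟩ = 12.82 ε².
C_V/k_B = (⟨E²⟩ − ⟨E⟩²)/(kT)² = (12.82 − 6.155)/10.30 = 0.65.

0.65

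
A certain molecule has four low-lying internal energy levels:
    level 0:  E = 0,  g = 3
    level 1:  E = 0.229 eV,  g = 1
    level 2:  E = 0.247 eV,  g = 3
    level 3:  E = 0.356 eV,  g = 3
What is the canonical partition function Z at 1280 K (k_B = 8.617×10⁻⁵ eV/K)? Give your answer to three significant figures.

Z = 3.56

k_BT = 8.617×10⁻⁵ × 1280 K = 0.11030 eV.
Eᵢ/kT = 0, 2.0762, 2.2393, 3.2276.
Z = Σ gᵢe^(−Eᵢ/kT) = 3·e^(−0) + 1·e^(−2.0762) + 3·e^(−2.2393) + 3·e^(−3.2276) = 3.0000 + 0.12541 + 0.31960 + 0.11896 = 3.5640.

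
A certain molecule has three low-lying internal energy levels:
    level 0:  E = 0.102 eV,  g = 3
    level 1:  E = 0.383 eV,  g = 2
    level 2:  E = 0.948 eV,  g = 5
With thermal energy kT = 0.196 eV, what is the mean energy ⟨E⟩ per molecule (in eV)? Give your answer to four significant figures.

0.1557 eV

Eᵢ/kT = 0.520408, 1.95408, 4.83673.
Z = Σ gᵢe^(−Eᵢ/kT) = 3·e^(−0.520408) + 2·e^(−1.95408) + 5·e^(−4.83673) = 1.78283 + 0.283390 + 0.0396648 = 2.10588.
⟨E⟩ = Σ Eᵢ gᵢe^(−Eᵢ/kT) / Z = (0.102·1.78283 + 0.383·0.283390 + 0.948·0.0396648) / 2.10588 = 0.1557 eV.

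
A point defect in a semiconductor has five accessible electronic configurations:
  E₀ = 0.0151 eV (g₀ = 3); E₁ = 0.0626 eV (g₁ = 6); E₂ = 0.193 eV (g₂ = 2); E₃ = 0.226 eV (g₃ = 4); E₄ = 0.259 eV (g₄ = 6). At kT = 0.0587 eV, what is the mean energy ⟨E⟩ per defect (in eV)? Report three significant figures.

0.0470 eV

Eᵢ/kT = 0.25724, 1.0664, 3.2879, 3.8501, 4.4123.
Z = Σ gᵢe^(−Eᵢ/kT) = 3·e^(−0.25724) + 6·e^(−1.0664) + 2·e^(−3.2879) + 4·e^(−3.8501) + 6·e^(−4.4123) = 2.3195 + 2.0655 + 0.074664 + 0.085110 + 0.072764 = 4.6175.
⟨E⟩ = Σ Eᵢ gᵢe^(−Eᵢ/kT) / Z = (0.0151·2.3195 + 0.0626·2.0655 + 0.193·0.074664 + 0.226·0.085110 + 0.259·0.072764) / 4.6175 = 0.0470 eV.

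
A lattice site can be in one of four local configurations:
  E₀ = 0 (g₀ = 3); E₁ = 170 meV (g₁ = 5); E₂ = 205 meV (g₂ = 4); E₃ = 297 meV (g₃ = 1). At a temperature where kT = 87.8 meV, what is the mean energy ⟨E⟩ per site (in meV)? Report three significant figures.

51.2 meV

Eᵢ/kT = 0, 1.9362, 2.3349, 3.3827.
Z = Σ gᵢe^(−Eᵢ/kT) = 3·e^(−0) + 5·e^(−1.9362) + 4·e^(−2.3349) + 1·e^(−3.3827) = 3.0000 + 0.72126 + 0.38728 + 0.033956 = 4.1425.
⟨E⟩ = Σ Eᵢ gᵢe^(−Eᵢ/kT) / Z = (0·3.0000 + 170·0.72126 + 205·0.38728 + 297·0.033956) / 4.1425 = 51.2 meV.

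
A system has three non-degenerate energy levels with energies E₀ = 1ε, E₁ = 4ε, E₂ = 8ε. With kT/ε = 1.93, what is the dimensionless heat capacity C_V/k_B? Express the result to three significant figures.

Eᵢ/kT = 0.51813, 2.0725, 4.1451.
Z = Σ e^(−Eᵢ/kT) = e^(−0.51813) + e^(−2.0725) + e^(−4.1451) = 0.59563 + 0.12587 + 0.015842 = 0.73734.
⟨E⟩ = 1.6625 ε, ⟨E²⟩ = 4.9142 ε².
C_V/k_B = (⟨E²⟩ − ⟨E⟩²)/(kT)² = (4.9142 − 2.7639)/3.7249 = 0.577.

0.577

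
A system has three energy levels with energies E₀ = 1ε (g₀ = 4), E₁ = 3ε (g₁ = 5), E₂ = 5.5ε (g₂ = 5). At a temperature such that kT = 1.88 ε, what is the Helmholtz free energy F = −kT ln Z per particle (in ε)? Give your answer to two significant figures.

-2.4 ε

Eᵢ/kT = 0.5319, 1.596, 2.926.
Z = Σ gᵢe^(−Eᵢ/kT) = 4·e^(−0.5319) + 5·e^(−1.596) + 5·e^(−2.926) = 2.350 + 1.014 + 0.2681 = 3.632.
F = −kT ln Z = −1.88 × ln(3.632) = −1.88 × 1.290 = -2.4 ε.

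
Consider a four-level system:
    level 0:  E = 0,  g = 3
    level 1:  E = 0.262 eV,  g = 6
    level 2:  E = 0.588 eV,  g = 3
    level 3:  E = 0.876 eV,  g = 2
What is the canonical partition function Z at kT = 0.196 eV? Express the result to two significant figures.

Eᵢ/kT = 0, 1.337, 3.000, 4.469.
Z = Σ gᵢe^(−Eᵢ/kT) = 3·e^(−0) + 6·e^(−1.337) + 3·e^(−3.000) + 2·e^(−4.469) = 3.000 + 1.576 + 0.1494 + 0.02292 = 4.748.

Z = 4.7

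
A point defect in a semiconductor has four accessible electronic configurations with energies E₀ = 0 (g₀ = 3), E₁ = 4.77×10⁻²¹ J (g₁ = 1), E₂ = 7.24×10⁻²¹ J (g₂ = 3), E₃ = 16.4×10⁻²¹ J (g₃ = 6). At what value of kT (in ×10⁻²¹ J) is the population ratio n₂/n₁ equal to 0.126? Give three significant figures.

0.779 ×10⁻²¹ J

n₂/n₁ = (g₂/g₁) exp[−(E₂−E₁)/kT] = 0.126.
⇒ (E₂−E₁)/kT = ln((3/1)/0.126) = ln(23.810) = 3.1701.
kT = 2.47 ×10⁻²¹ J / 3.1701 = 0.779 ×10⁻²¹ J.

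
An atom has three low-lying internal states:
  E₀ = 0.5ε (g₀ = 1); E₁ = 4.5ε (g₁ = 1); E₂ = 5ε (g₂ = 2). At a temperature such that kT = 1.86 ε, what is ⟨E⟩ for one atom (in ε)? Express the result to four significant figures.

Eᵢ/kT = 0.268817, 2.41935, 2.68817.
Z = Σ gᵢe^(−Eᵢ/kT) = 1·e^(−0.268817) + 1·e^(−2.41935) + 2·e^(−2.68817) = 0.764283 + 0.0889794 + 0.136011 = 0.989273.
⟨E⟩ = Σ Eᵢ gᵢe^(−Eᵢ/kT) / Z = (0.5·0.764283 + 4.5·0.0889794 + 5·0.136011) / 0.989273 = 1.478 ε.

1.478 ε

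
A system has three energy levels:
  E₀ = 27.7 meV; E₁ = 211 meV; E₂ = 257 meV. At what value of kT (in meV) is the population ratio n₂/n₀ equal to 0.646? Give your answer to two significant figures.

520 meV

n₂/n₀ = exp[−(E₂−E₀)/kT] = 0.646.
⇒ (E₂−E₀)/kT = ln(1/0.646) = ln(1.548) = 0.4370.
kT = 229.3 meV / 0.4370 = 520 meV.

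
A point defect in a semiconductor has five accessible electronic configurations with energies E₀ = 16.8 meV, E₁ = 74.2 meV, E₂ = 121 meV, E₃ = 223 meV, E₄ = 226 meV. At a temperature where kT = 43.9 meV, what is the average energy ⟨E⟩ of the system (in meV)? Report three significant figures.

Eᵢ/kT = 0.38269, 1.6902, 2.7563, 5.0797, 5.1481.
Z = Σ e^(−Eᵢ/kT) = e^(−0.38269) + e^(−1.6902) + e^(−2.7563) + e^(−5.0797) + e^(−5.1481) = 0.68202 + 0.18448 + 0.063526 + 0.0062218 + 0.0058104 = 0.94206.
⟨E⟩ = Σ Eᵢ e^(−Eᵢ/kT) / Z = (16.8·0.68202 + 74.2·0.18448 + 121·0.063526 + 223·0.0062218 + 226·0.0058104) / 0.94206 = 37.7 meV.

37.7 meV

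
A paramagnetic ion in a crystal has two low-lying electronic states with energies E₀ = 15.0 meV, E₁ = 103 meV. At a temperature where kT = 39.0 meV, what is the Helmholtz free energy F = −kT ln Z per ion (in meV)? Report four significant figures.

11.12 meV

Eᵢ/kT = 0.384615, 2.64103.
Z = Σ e^(−Eᵢ/kT) = e^(−0.384615) + e^(−2.64103) = 0.680713 + 0.0712878 = 0.752001.
F = −kT ln Z = −39.0 × ln(0.752001) = −39.0 × -0.285018 = 11.12 meV.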